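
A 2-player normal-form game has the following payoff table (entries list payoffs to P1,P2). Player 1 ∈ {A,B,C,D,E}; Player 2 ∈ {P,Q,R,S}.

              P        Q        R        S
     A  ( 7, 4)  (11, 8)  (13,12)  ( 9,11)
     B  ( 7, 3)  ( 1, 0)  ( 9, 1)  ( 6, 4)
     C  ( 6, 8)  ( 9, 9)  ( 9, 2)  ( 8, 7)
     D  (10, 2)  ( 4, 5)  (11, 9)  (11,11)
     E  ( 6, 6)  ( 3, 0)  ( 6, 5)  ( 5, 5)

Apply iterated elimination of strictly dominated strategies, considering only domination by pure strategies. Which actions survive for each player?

Survivors P1:{A,D} P2:{R,S}

P1 drop B (D beats it: P:10>7 Q:4>1 R:11>9 S:11>6)
P1 drop C (A beats it: P:7>6 Q:11>9 R:13>9 S:9>8)
P1 drop E (A beats it: P:7>6 Q:11>3 R:13>6 S:9>5)
P2 drop P (Q beats it: A:8>4 D:5>2)
P2 drop Q (R beats it: A:12>8 D:9>5)
P1→{A,D} P2→{R,S}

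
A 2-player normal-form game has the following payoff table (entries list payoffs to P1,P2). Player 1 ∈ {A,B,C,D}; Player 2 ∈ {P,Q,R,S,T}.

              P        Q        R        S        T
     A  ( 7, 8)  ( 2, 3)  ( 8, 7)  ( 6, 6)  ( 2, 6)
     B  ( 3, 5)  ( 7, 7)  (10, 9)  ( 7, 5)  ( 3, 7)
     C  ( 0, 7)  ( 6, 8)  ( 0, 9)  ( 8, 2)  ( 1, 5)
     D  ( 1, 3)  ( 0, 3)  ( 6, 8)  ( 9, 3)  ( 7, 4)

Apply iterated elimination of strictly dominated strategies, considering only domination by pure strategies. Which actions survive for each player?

P2 drop Q (R beats it: A:7>3 B:9>7 C:9>8 D:8>3)
P1 drop C (D beats it: P:1>0 R:6>0 S:9>8 T:7>1)
P2 drop S (R beats it: A:7>6 B:9>5 D:8>3)
P2 drop T (R beats it: A:7>6 B:9>7 D:8>4)
P1 drop D (A beats it: P:7>1 R:8>6)
P1→{A,B} P2→{P,R}

IESDS → P1:{A,B} P2:{P,R}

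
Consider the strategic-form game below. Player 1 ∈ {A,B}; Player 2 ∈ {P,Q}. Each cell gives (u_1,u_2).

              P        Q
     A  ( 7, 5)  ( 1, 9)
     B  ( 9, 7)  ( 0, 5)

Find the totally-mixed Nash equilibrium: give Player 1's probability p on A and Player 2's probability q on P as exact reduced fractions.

p=1/3, q=1/3

P1 indiff ⇒ q·7+(1-q)·1 = q·9+(1-q)·0 ⇒ q(-2) = (1-q)(-1) ⇒ q = 1/3
P2 indiff ⇒ p·5+(1-p)·7 = p·9+(1-p)·5 ⇒ p(-4) = (1-p)(-2) ⇒ p = 1/3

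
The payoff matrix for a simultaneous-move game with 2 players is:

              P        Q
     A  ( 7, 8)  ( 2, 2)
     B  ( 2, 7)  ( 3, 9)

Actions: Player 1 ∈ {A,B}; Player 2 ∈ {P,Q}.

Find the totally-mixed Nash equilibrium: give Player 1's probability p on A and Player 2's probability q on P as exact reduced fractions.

P1 indiff ⇒ q·7+(1-q)·2 = q·2+(1-q)·3 ⇒ q(5) = (1-q)(1) ⇒ q = 1/6
P2 indiff ⇒ p·8+(1-p)·7 = p·2+(1-p)·9 ⇒ p(6) = (1-p)(2) ⇒ p = 1/4

p=1/4, q=1/6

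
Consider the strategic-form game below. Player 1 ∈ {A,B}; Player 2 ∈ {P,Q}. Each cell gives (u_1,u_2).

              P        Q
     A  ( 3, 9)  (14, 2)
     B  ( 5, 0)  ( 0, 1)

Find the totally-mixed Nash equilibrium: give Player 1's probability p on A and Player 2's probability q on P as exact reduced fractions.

p=1/8, q=7/8

P1 indiff ⇒ q·3+(1-q)·14 = q·5+(1-q)·0 ⇒ q(-2) = (1-q)(-14) ⇒ q = 7/8
P2 indiff ⇒ p·9+(1-p)·0 = p·2+(1-p)·1 ⇒ p(7) = (1-p)(1) ⇒ p = 1/8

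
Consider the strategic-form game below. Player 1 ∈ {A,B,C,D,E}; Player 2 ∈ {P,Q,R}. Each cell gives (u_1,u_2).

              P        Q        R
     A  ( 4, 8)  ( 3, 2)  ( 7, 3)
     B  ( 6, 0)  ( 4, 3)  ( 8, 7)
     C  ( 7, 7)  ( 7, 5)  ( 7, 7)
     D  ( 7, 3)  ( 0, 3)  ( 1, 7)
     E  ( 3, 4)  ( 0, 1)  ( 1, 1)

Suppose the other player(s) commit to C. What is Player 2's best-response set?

argmax u_2 = {P,R}

u_2(P vs C) = 7
u_2(Q vs C) = 5
u_2(R vs C) = 7
max payoff 7 at {P,R}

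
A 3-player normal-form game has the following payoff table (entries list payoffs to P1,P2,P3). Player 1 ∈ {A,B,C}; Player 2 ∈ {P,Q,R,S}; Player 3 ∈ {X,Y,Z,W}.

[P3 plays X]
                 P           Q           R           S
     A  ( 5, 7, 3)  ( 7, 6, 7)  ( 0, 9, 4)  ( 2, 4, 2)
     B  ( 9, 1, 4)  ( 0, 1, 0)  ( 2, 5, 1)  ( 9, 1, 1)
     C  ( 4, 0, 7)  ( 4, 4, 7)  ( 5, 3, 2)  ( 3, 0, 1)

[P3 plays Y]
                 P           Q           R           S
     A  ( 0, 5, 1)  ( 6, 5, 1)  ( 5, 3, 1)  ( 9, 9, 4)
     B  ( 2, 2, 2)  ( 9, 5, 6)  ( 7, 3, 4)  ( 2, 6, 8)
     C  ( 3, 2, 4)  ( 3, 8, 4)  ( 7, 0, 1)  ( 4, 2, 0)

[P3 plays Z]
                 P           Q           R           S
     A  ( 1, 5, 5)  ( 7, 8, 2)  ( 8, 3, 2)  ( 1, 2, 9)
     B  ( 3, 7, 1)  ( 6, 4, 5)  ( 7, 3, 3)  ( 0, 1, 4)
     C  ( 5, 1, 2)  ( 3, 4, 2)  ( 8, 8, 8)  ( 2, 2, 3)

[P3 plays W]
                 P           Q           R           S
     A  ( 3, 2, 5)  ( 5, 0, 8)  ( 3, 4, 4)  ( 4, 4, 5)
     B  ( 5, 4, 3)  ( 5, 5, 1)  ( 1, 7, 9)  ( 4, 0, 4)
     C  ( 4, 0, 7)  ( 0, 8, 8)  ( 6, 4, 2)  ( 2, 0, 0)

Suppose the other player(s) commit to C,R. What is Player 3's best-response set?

argmax u_3 = {Z}

u_3(X vs C,R) = 2
u_3(Y vs C,R) = 1
u_3(Z vs C,R) = 8
u_3(W vs C,R) = 2
max payoff 8 at {Z}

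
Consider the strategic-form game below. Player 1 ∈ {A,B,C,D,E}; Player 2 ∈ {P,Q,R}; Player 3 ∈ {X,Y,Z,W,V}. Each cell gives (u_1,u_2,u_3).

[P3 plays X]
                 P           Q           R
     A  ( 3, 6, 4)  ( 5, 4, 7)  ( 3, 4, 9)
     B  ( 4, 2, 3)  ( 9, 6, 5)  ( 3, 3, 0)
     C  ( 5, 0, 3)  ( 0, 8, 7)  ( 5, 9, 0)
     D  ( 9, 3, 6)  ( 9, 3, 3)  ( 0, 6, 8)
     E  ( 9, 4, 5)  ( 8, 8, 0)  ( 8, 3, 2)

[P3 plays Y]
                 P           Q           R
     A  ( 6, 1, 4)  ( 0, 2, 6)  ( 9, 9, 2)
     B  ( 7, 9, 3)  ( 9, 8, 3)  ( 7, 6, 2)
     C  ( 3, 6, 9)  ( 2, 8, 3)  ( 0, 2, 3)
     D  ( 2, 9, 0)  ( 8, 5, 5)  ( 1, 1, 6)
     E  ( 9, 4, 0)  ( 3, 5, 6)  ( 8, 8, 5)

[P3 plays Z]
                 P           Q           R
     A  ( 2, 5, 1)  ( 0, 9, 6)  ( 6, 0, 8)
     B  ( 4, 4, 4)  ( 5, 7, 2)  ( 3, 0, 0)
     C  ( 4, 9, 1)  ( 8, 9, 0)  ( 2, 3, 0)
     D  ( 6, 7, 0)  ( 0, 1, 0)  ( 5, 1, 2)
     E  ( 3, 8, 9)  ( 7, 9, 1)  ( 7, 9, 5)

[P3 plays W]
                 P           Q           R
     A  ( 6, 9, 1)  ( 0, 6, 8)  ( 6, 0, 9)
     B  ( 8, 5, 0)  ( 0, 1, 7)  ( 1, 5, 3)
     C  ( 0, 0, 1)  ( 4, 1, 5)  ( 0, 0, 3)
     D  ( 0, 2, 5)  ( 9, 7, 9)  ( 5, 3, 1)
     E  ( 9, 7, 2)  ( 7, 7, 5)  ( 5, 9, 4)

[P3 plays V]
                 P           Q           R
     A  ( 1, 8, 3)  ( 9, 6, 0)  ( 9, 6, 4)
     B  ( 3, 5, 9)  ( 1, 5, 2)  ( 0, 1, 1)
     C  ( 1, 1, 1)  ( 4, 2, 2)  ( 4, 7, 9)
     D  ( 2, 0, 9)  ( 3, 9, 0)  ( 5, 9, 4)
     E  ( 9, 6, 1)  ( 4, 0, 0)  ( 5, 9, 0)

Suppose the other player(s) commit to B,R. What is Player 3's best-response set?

u_3(X vs B,R) = 0
u_3(Y vs B,R) = 2
u_3(Z vs B,R) = 0
u_3(W vs B,R) = 3
u_3(V vs B,R) = 1
max payoff 3 at {W}

argmax u_3 = {W}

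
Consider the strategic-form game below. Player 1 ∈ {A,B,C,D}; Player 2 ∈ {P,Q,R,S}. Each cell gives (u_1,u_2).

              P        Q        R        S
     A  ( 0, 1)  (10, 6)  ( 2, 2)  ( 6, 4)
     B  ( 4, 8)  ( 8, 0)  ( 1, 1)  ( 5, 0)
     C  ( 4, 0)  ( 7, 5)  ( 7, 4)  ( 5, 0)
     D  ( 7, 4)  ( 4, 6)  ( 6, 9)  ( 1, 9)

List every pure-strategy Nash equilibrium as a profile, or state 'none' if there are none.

NE set: (A,Q)

(A,P): not NE [P1→D gives 7>0; P2→Q gives 6>1]
(A,Q): NE
(A,R): not NE [P1→C gives 7>2; P2→Q gives 6>2]
(A,S): not NE [P2→Q gives 6>4]
(B,P): not NE [P1→D gives 7>4]
(B,Q): not NE [P1→A gives 10>8; P2→P gives 8>0]
(B,R): not NE [P1→C gives 7>1; P2→P gives 8>1]
(B,S): not NE [P1→A gives 6>5; P2→P gives 8>0]
(C,P): not NE [P1→D gives 7>4; P2→Q gives 5>0]
(C,Q): not NE [P1→A gives 10>7]
(C,R): not NE [P2→Q gives 5>4]
(C,S): not NE [P1→A gives 6>5; P2→Q gives 5>0]
(D,P): not NE [P2→S gives 9>4]
(D,Q): not NE [P1→A gives 10>4; P2→S gives 9>6]
(D,R): not NE [P1→C gives 7>6]
(D,S): not NE [P1→A gives 6>1]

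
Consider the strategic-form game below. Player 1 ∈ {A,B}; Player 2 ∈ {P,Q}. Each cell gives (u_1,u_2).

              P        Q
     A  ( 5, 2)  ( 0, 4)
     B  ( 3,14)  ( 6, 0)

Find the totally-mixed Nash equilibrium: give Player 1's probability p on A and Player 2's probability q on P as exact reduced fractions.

P1 indiff ⇒ q·5+(1-q)·0 = q·3+(1-q)·6 ⇒ q(2) = (1-q)(6) ⇒ q = 3/4
P2 indiff ⇒ p·2+(1-p)·14 = p·4+(1-p)·0 ⇒ p(-2) = (1-p)(-14) ⇒ p = 7/8

(p,q) = (7/8, 3/4)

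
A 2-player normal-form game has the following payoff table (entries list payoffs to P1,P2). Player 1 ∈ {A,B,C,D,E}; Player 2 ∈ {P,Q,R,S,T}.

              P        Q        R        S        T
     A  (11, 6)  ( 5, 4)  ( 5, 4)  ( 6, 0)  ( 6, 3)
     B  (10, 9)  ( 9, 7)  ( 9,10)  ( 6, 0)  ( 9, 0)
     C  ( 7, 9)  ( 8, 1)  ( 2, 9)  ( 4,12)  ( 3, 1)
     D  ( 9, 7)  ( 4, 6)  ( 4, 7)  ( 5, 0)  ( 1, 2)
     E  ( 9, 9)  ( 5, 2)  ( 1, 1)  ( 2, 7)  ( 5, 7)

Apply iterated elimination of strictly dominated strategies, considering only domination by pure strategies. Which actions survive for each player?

Survivors P1:{A,B} P2:{P,R}

P1 drop C (B beats it: P:10>7 Q:9>8 R:9>2 S:6>4 T:9>3)
P1 drop D (A beats it: P:11>9 Q:5>4 R:5>4 S:6>5 T:6>1)
P1 drop E (B beats it: P:10>9 Q:9>5 R:9>1 S:6>2 T:9>5)
P2 drop Q (P beats it: A:6>4 B:9>7)
P2 drop S (P beats it: A:6>0 B:9>0)
P2 drop T (P beats it: A:6>3 B:9>0)
P1→{A,B} P2→{P,R}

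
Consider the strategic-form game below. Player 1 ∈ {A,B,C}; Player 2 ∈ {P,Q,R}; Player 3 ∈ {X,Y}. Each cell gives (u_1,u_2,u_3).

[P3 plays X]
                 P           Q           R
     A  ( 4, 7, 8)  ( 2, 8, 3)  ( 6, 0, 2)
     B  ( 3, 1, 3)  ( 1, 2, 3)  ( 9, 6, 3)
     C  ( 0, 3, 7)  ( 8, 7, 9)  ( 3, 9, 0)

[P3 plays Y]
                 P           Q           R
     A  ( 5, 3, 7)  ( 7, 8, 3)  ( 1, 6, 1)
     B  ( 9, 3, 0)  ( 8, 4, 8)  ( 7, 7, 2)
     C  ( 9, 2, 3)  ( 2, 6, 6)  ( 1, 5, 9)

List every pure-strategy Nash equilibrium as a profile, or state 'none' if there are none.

(A,P,X): not NE [P2→Q gives 8>7]
(A,P,Y): not NE [P1→C gives 9>5; P2→Q gives 8>3; P3→X gives 8>7]
(A,Q,X): not NE [P1→C gives 8>2]
(A,Q,Y): not NE [P1→B gives 8>7]
(A,R,X): not NE [P1→B gives 9>6; P2→Q gives 8>0]
(A,R,Y): not NE [P1→B gives 7>1; P2→Q gives 8>6; P3→X gives 2>1]
(B,P,X): not NE [P1→A gives 4>3; P2→R gives 6>1]
(B,P,Y): not NE [P2→R gives 7>3; P3→X gives 3>0]
(B,Q,X): not NE [P1→C gives 8>1; P2→R gives 6>2; P3→Y gives 8>3]
(B,Q,Y): not NE [P2→R gives 7>4]
(B,R,X): NE
(B,R,Y): not NE [P3→X gives 3>2]
(C,P,X): not NE [P1→A gives 4>0; P2→R gives 9>3]
(C,P,Y): not NE [P2→Q gives 6>2; P3→X gives 7>3]
(C,Q,X): not NE [P2→R gives 9>7]
(C,Q,Y): not NE [P1→B gives 8>2; P3→X gives 9>6]
(C,R,X): not NE [P1→B gives 9>3; P3→Y gives 9>0]
(C,R,Y): not NE [P1→B gives 7>1; P2→Q gives 6>5]

Nash profiles: (B,R,X)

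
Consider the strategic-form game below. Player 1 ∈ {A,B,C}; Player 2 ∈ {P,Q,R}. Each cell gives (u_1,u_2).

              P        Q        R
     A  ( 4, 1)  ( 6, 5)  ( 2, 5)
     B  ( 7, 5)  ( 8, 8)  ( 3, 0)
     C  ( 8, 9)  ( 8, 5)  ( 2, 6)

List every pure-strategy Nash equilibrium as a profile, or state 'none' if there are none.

Nash profiles: (B,Q), (C,P)

(A,P): not NE [P1→C gives 8>4; P2→R gives 5>1]
(A,Q): not NE [P1→C gives 8>6]
(A,R): not NE [P1→B gives 3>2]
(B,P): not NE [P1→C gives 8>7; P2→Q gives 8>5]
(B,Q): NE
(B,R): not NE [P2→Q gives 8>0]
(C,P): NE
(C,Q): not NE [P2→P gives 9>5]
(C,R): not NE [P1→B gives 3>2; P2→P gives 9>6]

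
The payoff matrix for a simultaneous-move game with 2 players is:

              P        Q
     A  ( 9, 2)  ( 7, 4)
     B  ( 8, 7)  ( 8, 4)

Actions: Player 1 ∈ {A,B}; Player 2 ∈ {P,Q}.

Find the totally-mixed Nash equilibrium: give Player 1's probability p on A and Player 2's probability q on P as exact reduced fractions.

P1 indiff ⇒ q·9+(1-q)·7 = q·8+(1-q)·8 ⇒ q(1) = (1-q)(1) ⇒ q = 1/2
P2 indiff ⇒ p·2+(1-p)·7 = p·4+(1-p)·4 ⇒ p(-2) = (1-p)(-3) ⇒ p = 3/5

(p,q) = (3/5, 1/2)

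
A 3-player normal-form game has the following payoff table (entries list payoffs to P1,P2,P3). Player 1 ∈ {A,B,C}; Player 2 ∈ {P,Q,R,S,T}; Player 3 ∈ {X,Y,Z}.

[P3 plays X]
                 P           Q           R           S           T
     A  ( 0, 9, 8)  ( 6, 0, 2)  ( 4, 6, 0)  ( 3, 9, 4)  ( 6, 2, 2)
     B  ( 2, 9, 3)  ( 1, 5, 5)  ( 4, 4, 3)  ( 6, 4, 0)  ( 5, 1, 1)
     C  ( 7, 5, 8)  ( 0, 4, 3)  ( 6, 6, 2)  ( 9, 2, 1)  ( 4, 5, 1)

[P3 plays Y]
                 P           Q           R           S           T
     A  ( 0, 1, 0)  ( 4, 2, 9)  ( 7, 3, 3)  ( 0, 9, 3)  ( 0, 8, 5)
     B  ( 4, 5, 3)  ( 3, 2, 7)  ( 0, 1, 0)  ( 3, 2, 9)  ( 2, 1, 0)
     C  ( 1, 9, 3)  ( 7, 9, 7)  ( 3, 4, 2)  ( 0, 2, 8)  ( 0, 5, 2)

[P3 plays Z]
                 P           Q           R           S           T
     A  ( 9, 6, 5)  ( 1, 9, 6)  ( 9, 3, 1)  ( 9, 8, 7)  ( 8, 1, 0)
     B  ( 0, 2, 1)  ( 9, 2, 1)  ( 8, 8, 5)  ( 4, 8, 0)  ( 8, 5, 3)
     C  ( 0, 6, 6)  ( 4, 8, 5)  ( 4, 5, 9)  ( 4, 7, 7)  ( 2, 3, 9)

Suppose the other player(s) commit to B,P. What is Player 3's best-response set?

P3 best: {X,Y}

u_3(X vs B,P) = 3
u_3(Y vs B,P) = 3
u_3(Z vs B,P) = 1
max payoff 3 at {X,Y}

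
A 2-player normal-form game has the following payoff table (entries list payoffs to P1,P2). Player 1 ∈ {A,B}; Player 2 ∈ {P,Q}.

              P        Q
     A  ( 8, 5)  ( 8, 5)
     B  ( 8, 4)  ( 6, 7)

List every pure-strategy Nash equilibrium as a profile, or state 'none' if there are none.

PSNE = {(A,P), (A,Q)}

(A,P): NE
(A,Q): NE
(B,P): not NE [P2→Q gives 7>4]
(B,Q): not NE [P1→A gives 8>6]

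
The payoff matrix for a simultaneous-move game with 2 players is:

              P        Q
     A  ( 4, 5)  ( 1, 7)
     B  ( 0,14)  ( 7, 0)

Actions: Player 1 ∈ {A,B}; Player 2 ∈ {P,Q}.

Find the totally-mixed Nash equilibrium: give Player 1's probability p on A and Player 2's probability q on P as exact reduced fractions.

P1 indiff ⇒ q·4+(1-q)·1 = q·0+(1-q)·7 ⇒ q(4) = (1-q)(6) ⇒ q = 3/5
P2 indiff ⇒ p·5+(1-p)·14 = p·7+(1-p)·0 ⇒ p(-2) = (1-p)(-14) ⇒ p = 7/8

(p,q) = (7/8, 3/5)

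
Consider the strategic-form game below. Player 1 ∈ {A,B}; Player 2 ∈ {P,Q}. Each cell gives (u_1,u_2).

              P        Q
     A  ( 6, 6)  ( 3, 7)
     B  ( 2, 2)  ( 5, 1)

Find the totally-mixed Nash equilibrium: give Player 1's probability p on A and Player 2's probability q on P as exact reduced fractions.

p=1/2, q=1/3

P1 indiff ⇒ q·6+(1-q)·3 = q·2+(1-q)·5 ⇒ q(4) = (1-q)(2) ⇒ q = 1/3
P2 indiff ⇒ p·6+(1-p)·2 = p·7+(1-p)·1 ⇒ p(-1) = (1-p)(-1) ⇒ p = 1/2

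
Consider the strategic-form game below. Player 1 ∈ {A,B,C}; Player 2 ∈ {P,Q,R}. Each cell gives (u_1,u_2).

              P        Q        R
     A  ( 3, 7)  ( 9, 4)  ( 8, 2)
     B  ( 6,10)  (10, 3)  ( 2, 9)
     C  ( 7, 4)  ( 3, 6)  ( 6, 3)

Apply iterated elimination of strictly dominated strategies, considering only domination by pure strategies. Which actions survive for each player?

P2 drop R (P beats it: A:7>2 B:10>9 C:4>3)
P1 drop A (B beats it: P:6>3 Q:10>9)
P1→{B,C} P2→{P,Q}

IESDS → P1:{B,C} P2:{P,Q}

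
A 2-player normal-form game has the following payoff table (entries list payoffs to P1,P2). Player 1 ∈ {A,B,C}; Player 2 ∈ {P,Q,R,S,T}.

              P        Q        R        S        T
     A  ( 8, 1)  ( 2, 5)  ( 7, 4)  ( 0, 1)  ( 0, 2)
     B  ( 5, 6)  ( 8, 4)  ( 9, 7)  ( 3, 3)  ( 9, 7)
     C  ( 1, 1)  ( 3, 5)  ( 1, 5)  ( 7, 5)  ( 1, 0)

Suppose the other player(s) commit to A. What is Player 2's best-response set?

P2 best: {Q}

u_2(P vs A) = 1
u_2(Q vs A) = 5
u_2(R vs A) = 4
u_2(S vs A) = 1
u_2(T vs A) = 2
max payoff 5 at {Q}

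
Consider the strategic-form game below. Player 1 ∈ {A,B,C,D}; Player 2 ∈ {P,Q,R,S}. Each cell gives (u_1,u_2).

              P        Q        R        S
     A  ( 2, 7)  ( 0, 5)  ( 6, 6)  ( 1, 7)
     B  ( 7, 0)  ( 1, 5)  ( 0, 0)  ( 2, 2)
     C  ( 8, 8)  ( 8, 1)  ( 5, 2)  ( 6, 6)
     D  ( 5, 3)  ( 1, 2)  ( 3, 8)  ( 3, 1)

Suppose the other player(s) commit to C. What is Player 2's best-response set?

u_2(P vs C) = 8
u_2(Q vs C) = 1
u_2(R vs C) = 2
u_2(S vs C) = 6
max payoff 8 at {P}

BR_2 = {P}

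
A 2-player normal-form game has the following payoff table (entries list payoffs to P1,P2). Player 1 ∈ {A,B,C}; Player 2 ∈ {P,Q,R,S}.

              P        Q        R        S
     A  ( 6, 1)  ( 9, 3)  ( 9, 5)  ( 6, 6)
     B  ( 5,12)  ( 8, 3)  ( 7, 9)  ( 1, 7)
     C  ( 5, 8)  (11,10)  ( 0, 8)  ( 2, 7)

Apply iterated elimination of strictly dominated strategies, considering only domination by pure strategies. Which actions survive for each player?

P1 drop B (A beats it: P:6>5 Q:9>8 R:9>7 S:6>1)
P2 drop P (Q beats it: A:3>1 C:10>8)
P1→{A,C} P2→{Q,R,S}

Remaining: P1:{A,C} P2:{Q,R,S}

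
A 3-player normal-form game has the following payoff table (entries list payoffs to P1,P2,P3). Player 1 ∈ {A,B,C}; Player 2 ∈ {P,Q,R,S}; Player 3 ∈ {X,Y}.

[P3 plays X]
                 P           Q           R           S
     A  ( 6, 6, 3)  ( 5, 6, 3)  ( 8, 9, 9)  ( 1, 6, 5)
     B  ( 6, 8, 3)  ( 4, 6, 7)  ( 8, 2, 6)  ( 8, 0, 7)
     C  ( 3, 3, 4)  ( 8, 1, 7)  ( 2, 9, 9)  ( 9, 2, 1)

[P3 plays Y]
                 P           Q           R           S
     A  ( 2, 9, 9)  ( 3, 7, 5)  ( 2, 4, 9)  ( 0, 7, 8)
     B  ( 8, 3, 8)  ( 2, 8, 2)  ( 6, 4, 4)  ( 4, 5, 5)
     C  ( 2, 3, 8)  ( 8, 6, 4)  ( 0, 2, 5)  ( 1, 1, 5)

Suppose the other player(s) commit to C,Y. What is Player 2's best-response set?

u_2(P vs C,Y) = 3
u_2(Q vs C,Y) = 6
u_2(R vs C,Y) = 2
u_2(S vs C,Y) = 1
max payoff 6 at {Q}

P2 best: {Q}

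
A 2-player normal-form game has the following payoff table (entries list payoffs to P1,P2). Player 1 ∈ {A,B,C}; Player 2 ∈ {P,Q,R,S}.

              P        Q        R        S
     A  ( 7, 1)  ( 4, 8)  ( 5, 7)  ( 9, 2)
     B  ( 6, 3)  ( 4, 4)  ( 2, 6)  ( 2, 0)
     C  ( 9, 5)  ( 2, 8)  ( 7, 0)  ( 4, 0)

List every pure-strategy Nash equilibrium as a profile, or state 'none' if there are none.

(A,P): not NE [P1→C gives 9>7; P2→Q gives 8>1]
(A,Q): NE
(A,R): not NE [P1→C gives 7>5; P2→Q gives 8>7]
(A,S): not NE [P2→Q gives 8>2]
(B,P): not NE [P1→C gives 9>6; P2→R gives 6>3]
(B,Q): not NE [P2→R gives 6>4]
(B,R): not NE [P1→C gives 7>2]
(B,S): not NE [P1→A gives 9>2; P2→R gives 6>0]
(C,P): not NE [P2→Q gives 8>5]
(C,Q): not NE [P1→B gives 4>2]
(C,R): not NE [P2→Q gives 8>0]
(C,S): not NE [P1→A gives 9>4; P2→Q gives 8>0]

Nash profiles: (A,Q)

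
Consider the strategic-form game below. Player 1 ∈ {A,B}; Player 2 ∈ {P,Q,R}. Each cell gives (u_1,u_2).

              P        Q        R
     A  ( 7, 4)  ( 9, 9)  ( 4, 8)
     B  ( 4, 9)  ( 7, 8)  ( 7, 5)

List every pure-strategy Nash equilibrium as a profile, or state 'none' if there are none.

(A,P): not NE [P2→Q gives 9>4]
(A,Q): NE
(A,R): not NE [P1→B gives 7>4; P2→Q gives 9>8]
(B,P): not NE [P1→A gives 7>4]
(B,Q): not NE [P1→A gives 9>7; P2→P gives 9>8]
(B,R): not NE [P2→P gives 9>5]

PSNE = {(A,Q)}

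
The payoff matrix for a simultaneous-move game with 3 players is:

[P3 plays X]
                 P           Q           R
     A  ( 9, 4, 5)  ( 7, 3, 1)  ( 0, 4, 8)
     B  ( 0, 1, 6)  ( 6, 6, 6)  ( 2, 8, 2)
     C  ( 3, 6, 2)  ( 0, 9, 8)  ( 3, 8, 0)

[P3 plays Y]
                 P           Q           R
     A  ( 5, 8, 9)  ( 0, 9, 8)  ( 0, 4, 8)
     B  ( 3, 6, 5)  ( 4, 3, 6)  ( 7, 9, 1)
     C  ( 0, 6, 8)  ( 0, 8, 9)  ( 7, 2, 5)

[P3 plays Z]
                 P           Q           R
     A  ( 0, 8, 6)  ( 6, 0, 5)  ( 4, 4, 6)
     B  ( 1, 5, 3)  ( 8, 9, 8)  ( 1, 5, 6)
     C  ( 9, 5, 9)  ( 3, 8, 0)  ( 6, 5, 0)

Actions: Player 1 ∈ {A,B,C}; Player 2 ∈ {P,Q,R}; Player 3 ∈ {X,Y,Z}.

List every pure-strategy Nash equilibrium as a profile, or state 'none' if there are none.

PSNE = {(B,Q,Z)}

(A,P,X): not NE [P3→Y gives 9>5]
(A,P,Y): not NE [P2→Q gives 9>8]
(A,P,Z): not NE [P1→C gives 9>0; P3→Y gives 9>6]
(A,Q,X): not NE [P2→R gives 4>3; P3→Y gives 8>1]
(A,Q,Y): not NE [P1→B gives 4>0]
(A,Q,Z): not NE [P1→B gives 8>6; P2→P gives 8>0; P3→Y gives 8>5]
(A,R,X): not NE [P1→C gives 3>0]
(A,R,Y): not NE [P1→C gives 7>0; P2→Q gives 9>4]
(A,R,Z): not NE [P1→C gives 6>4; P2→P gives 8>4; P3→Y gives 8>6]
(B,P,X): not NE [P1→A gives 9>0; P2→R gives 8>1]
(B,P,Y): not NE [P1→A gives 5>3; P2→R gives 9>6; P3→X gives 6>5]
(B,P,Z): not NE [P1→C gives 9>1; P2→Q gives 9>5; P3→X gives 6>3]
(B,Q,X): not NE [P1→A gives 7>6; P2→R gives 8>6; P3→Z gives 8>6]
(B,Q,Y): not NE [P2→R gives 9>3; P3→Z gives 8>6]
(B,Q,Z): NE
(B,R,X): not NE [P1→C gives 3>2; P3→Z gives 6>2]
(B,R,Y): not NE [P3→Z gives 6>1]
(B,R,Z): not NE [P1→C gives 6>1; P2→Q gives 9>5]
(C,P,X): not NE [P1→A gives 9>3; P2→Q gives 9>6; P3→Z gives 9>2]
(C,P,Y): not NE [P1→A gives 5>0; P2→Q gives 8>6; P3→Z gives 9>8]
(C,P,Z): not NE [P2→Q gives 8>5]
(C,Q,X): not NE [P1→A gives 7>0; P3→Y gives 9>8]
(C,Q,Y): not NE [P1→B gives 4>0]
(C,Q,Z): not NE [P1→B gives 8>3; P3→Y gives 9>0]
(C,R,X): not NE [P2→Q gives 9>8; P3→Y gives 5>0]
(C,R,Y): not NE [P2→Q gives 8>2]
(C,R,Z): not NE [P2→Q gives 8>5; P3→Y gives 5>0]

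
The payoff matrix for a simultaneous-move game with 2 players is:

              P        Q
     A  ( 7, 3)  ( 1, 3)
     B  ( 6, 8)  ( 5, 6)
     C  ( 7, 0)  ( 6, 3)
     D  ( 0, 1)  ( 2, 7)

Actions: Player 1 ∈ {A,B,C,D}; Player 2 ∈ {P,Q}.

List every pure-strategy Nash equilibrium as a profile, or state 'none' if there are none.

(A,P): NE
(A,Q): not NE [P1→C gives 6>1]
(B,P): not NE [P1→C gives 7>6]
(B,Q): not NE [P1→C gives 6>5; P2→P gives 8>6]
(C,P): not NE [P2→Q gives 3>0]
(C,Q): NE
(D,P): not NE [P1→C gives 7>0; P2→Q gives 7>1]
(D,Q): not NE [P1→C gives 6>2]

NE set: (A,P), (C,Q)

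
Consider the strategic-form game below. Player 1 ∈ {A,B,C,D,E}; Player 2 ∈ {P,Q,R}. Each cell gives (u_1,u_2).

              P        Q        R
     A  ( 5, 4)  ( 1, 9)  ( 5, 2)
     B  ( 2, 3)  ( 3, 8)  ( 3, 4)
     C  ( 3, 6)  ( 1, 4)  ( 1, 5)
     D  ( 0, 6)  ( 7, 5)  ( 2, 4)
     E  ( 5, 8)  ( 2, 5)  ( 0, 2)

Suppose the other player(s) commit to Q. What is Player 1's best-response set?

u_1(A vs Q) = 1
u_1(B vs Q) = 3
u_1(C vs Q) = 1
u_1(D vs Q) = 7
u_1(E vs Q) = 2
max payoff 7 at {D}

argmax u_1 = {D}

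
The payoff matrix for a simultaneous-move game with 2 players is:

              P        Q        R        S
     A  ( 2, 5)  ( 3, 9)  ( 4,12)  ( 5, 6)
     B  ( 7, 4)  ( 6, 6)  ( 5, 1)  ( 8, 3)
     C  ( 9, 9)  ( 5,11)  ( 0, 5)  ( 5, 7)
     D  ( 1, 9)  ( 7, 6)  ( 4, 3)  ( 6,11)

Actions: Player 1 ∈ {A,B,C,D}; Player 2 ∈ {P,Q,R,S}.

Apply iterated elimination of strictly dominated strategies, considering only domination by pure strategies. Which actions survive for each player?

Survivors P1:{B,C,D} P2:{P,Q,S}

P1 drop A (B beats it: P:7>2 Q:6>3 R:5>4 S:8>5)
P2 drop R (P beats it: B:4>1 C:9>5 D:9>3)
P1→{B,C,D} P2→{P,Q,S}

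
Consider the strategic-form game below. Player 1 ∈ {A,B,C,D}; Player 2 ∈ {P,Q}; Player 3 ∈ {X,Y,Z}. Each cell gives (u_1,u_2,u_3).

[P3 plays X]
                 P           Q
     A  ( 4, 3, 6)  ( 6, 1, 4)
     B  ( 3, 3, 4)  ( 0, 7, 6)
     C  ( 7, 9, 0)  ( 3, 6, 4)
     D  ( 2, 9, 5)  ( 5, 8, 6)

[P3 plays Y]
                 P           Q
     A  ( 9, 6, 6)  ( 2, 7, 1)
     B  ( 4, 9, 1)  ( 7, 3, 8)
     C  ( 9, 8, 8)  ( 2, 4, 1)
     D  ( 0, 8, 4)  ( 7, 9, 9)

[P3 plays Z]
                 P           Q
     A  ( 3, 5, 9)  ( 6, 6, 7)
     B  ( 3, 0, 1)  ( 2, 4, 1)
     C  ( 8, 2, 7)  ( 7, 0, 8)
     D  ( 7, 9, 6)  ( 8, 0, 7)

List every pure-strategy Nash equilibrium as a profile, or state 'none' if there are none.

(A,P,X): not NE [P1→C gives 7>4; P3→Z gives 9>6]
(A,P,Y): not NE [P2→Q gives 7>6; P3→Z gives 9>6]
(A,P,Z): not NE [P1→C gives 8>3; P2→Q gives 6>5]
(A,Q,X): not NE [P2→P gives 3>1; P3→Z gives 7>4]
(A,Q,Y): not NE [P1→D gives 7>2; P3→Z gives 7>1]
(A,Q,Z): not NE [P1→D gives 8>6]
(B,P,X): not NE [P1→C gives 7>3; P2→Q gives 7>3]
(B,P,Y): not NE [P1→C gives 9>4; P3→X gives 4>1]
(B,P,Z): not NE [P1→C gives 8>3; P2→Q gives 4>0; P3→X gives 4>1]
(B,Q,X): not NE [P1→A gives 6>0; P3→Y gives 8>6]
(B,Q,Y): not NE [P2→P gives 9>3]
(B,Q,Z): not NE [P1→D gives 8>2; P3→Y gives 8>1]
(C,P,X): not NE [P3→Y gives 8>0]
(C,P,Y): NE
(C,P,Z): not NE [P3→Y gives 8>7]
(C,Q,X): not NE [P1→A gives 6>3; P2→P gives 9>6; P3→Z gives 8>4]
(C,Q,Y): not NE [P1→D gives 7>2; P2→P gives 8>4; P3→Z gives 8>1]
(C,Q,Z): not NE [P1→D gives 8>7; P2→P gives 2>0]
(D,P,X): not NE [P1→C gives 7>2; P3→Z gives 6>5]
(D,P,Y): not NE [P1→C gives 9>0; P2→Q gives 9>8; P3→Z gives 6>4]
(D,P,Z): not NE [P1→C gives 8>7]
(D,Q,X): not NE [P1→A gives 6>5; P2→P gives 9>8; P3→Y gives 9>6]
(D,Q,Y): NE
(D,Q,Z): not NE [P2→P gives 9>0; P3→Y gives 9>7]

Nash profiles: (C,P,Y), (D,Q,Y)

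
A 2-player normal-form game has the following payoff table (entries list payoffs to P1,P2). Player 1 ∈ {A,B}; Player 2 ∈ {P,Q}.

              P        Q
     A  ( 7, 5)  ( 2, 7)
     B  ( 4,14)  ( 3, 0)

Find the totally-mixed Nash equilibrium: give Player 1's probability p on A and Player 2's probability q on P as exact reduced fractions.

P1 indiff ⇒ q·7+(1-q)·2 = q·4+(1-q)·3 ⇒ q(3) = (1-q)(1) ⇒ q = 1/4
P2 indiff ⇒ p·5+(1-p)·14 = p·7+(1-p)·0 ⇒ p(-2) = (1-p)(-14) ⇒ p = 7/8

(p,q) = (7/8, 1/4)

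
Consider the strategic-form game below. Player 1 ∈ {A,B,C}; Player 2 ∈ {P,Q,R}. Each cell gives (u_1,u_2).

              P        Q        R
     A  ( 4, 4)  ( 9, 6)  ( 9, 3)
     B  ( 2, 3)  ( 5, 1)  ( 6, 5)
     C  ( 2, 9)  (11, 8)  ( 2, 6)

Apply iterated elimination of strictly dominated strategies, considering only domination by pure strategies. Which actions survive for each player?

Remaining: P1:{A,C} P2:{P,Q}

P1 drop B (A beats it: P:4>2 Q:9>5 R:9>6)
P2 drop R (P beats it: A:4>3 C:9>6)
P1→{A,C} P2→{P,Q}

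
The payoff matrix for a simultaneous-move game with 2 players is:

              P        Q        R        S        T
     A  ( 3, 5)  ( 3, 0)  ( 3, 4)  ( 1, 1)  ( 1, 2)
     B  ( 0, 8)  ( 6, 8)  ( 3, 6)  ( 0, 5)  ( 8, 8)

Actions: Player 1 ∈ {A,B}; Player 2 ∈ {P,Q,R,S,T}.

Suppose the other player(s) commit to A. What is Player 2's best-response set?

BR_2 = {P}

u_2(P vs A) = 5
u_2(Q vs A) = 0
u_2(R vs A) = 4
u_2(S vs A) = 1
u_2(T vs A) = 2
max payoff 5 at {P}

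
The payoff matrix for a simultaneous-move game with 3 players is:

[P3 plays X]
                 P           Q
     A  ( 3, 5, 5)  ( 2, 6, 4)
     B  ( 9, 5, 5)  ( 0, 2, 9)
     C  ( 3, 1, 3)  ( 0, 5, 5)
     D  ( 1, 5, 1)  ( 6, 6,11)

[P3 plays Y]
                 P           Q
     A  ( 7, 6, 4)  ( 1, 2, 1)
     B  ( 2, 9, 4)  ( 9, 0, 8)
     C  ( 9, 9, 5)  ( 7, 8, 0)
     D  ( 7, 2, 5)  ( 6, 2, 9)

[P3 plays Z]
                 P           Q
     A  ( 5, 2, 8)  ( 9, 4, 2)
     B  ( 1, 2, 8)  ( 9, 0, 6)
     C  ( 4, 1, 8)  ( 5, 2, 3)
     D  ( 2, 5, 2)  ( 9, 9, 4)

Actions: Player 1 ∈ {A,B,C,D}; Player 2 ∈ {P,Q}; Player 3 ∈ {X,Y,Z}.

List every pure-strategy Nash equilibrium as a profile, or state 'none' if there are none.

Nash profiles: (D,Q,X)

(A,P,X): not NE [P1→B gives 9>3; P2→Q gives 6>5; P3→Z gives 8>5]
(A,P,Y): not NE [P1→C gives 9>7; P3→Z gives 8>4]
(A,P,Z): not NE [P2→Q gives 4>2]
(A,Q,X): not NE [P1→D gives 6>2]
(A,Q,Y): not NE [P1→B gives 9>1; P2→P gives 6>2; P3→X gives 4>1]
(A,Q,Z): not NE [P3→X gives 4>2]
(B,P,X): not NE [P3→Z gives 8>5]
(B,P,Y): not NE [P1→C gives 9>2; P3→Z gives 8>4]
(B,P,Z): not NE [P1→A gives 5>1]
(B,Q,X): not NE [P1→D gives 6>0; P2→P gives 5>2]
(B,Q,Y): not NE [P2→P gives 9>0; P3→X gives 9>8]
(B,Q,Z): not NE [P2→P gives 2>0; P3→X gives 9>6]
(C,P,X): not NE [P1→B gives 9>3; P2→Q gives 5>1; P3→Z gives 8>3]
(C,P,Y): not NE [P3→Z gives 8>5]
(C,P,Z): not NE [P1→A gives 5>4; P2→Q gives 2>1]
(C,Q,X): not NE [P1→D gives 6>0]
(C,Q,Y): not NE [P1→B gives 9>7; P2→P gives 9>8; P3→X gives 5>0]
(C,Q,Z): not NE [P1→D gives 9>5; P3→X gives 5>3]
(D,P,X): not NE [P1→B gives 9>1; P2→Q gives 6>5; P3→Y gives 5>1]
(D,P,Y): not NE [P1→C gives 9>7]
(D,P,Z): not NE [P1→A gives 5>2; P2→Q gives 9>5; P3→Y gives 5>2]
(D,Q,X): NE
(D,Q,Y): not NE [P1→B gives 9>6; P3→X gives 11>9]
(D,Q,Z): not NE [P3→X gives 11>4]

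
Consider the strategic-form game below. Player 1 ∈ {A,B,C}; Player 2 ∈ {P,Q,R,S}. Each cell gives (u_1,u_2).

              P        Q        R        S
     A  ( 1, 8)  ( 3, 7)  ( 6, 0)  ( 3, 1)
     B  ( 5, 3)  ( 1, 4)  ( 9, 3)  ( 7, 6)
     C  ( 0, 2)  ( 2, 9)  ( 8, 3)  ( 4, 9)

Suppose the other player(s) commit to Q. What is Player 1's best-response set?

u_1(A vs Q) = 3
u_1(B vs Q) = 1
u_1(C vs Q) = 2
max payoff 3 at {A}

P1 best: {A}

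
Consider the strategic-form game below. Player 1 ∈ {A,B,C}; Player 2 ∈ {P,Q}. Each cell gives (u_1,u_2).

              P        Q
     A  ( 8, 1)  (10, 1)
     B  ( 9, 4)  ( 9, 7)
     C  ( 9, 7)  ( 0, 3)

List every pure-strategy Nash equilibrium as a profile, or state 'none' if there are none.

(A,P): not NE [P1→C gives 9>8]
(A,Q): NE
(B,P): not NE [P2→Q gives 7>4]
(B,Q): not NE [P1→A gives 10>9]
(C,P): NE
(C,Q): not NE [P1→A gives 10>0; P2→P gives 7>3]

Nash profiles: (A,Q), (C,P)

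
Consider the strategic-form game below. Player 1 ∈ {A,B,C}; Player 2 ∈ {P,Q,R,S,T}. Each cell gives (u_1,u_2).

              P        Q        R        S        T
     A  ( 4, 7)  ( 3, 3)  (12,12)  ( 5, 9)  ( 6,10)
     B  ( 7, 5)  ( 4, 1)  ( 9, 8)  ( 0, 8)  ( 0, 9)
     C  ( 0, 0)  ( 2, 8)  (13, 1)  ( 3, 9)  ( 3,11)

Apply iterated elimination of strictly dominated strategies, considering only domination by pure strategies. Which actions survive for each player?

P2 drop P (R beats it: A:12>7 B:8>5 C:1>0)
P2 drop Q (S beats it: A:9>3 B:8>1 C:9>8)
P1 drop B (A beats it: R:12>9 S:5>0 T:6>0)
P2 drop S (T beats it: A:10>9 C:11>9)
P1→{A,C} P2→{R,T}

IESDS → P1:{A,C} P2:{R,T}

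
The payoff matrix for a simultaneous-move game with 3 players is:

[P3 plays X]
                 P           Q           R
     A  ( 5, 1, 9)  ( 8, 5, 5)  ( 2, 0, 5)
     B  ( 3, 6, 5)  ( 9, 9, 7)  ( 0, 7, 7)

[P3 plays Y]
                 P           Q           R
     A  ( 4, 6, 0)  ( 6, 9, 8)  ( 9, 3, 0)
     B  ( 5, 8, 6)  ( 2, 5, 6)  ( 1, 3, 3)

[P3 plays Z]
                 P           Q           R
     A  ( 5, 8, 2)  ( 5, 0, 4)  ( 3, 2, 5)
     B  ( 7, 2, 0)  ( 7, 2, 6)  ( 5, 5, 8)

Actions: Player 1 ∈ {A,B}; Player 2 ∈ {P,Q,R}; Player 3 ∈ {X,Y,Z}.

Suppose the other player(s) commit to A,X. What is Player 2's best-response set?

BR_2 = {Q}

u_2(P vs A,X) = 1
u_2(Q vs A,X) = 5
u_2(R vs A,X) = 0
max payoff 5 at {Q}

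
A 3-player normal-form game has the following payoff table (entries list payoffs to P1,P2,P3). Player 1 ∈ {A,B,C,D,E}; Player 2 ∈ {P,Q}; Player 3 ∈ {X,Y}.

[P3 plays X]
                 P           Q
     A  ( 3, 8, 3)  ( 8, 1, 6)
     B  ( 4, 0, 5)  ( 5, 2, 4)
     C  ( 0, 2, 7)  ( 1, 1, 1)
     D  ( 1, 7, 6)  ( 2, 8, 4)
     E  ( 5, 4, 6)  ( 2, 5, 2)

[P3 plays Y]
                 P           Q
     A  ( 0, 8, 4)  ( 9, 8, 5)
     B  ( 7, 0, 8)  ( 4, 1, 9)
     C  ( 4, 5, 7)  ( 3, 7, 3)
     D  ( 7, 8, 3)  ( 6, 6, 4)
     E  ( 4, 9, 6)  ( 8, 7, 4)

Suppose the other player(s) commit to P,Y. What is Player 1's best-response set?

argmax u_1 = {B,D}

u_1(A vs P,Y) = 0
u_1(B vs P,Y) = 7
u_1(C vs P,Y) = 4
u_1(D vs P,Y) = 7
u_1(E vs P,Y) = 4
max payoff 7 at {B,D}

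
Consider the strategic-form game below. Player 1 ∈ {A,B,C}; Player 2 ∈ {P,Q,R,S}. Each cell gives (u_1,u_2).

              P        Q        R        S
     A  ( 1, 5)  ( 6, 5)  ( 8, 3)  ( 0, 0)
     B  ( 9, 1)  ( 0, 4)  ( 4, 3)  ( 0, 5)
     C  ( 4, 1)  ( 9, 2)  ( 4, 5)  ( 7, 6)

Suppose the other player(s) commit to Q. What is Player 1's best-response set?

BR_1 = {C}

u_1(A vs Q) = 6
u_1(B vs Q) = 0
u_1(C vs Q) = 9
max payoff 9 at {C}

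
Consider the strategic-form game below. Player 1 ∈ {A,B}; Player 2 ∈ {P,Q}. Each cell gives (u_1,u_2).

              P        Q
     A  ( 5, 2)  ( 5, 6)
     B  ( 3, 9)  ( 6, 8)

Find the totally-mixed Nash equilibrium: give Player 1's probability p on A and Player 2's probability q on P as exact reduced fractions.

P1 indiff ⇒ q·5+(1-q)·5 = q·3+(1-q)·6 ⇒ q(2) = (1-q)(1) ⇒ q = 1/3
P2 indiff ⇒ p·2+(1-p)·9 = p·6+(1-p)·8 ⇒ p(-4) = (1-p)(-1) ⇒ p = 1/5

P1 mixes 1/5 on A; P2 mixes 1/3 on P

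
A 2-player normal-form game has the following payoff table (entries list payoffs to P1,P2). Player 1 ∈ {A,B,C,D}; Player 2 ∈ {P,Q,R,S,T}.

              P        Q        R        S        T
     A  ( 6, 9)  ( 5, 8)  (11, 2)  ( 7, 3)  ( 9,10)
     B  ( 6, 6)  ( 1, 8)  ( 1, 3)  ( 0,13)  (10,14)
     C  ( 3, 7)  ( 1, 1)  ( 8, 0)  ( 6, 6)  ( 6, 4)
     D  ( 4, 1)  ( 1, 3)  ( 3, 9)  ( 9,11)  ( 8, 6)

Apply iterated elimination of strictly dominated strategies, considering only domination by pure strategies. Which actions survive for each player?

Survivors P1:{A,B,D} P2:{S,T}

P1 drop C (A beats it: P:6>3 Q:5>1 R:11>8 S:7>6 T:9>6)
P2 drop P (T beats it: A:10>9 B:14>6 D:6>1)
P2 drop Q (T beats it: A:10>8 B:14>8 D:6>3)
P2 drop R (S beats it: A:3>2 B:13>3 D:11>9)
P1→{A,B,D} P2→{S,T}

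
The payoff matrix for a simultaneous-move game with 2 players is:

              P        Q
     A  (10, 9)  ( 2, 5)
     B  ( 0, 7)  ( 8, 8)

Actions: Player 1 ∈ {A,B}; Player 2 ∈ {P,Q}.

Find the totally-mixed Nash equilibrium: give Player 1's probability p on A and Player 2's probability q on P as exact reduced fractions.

P1 mixes 1/5 on A; P2 mixes 3/8 on P

P1 indiff ⇒ q·10+(1-q)·2 = q·0+(1-q)·8 ⇒ q(10) = (1-q)(6) ⇒ q = 3/8
P2 indiff ⇒ p·9+(1-p)·7 = p·5+(1-p)·8 ⇒ p(4) = (1-p)(1) ⇒ p = 1/5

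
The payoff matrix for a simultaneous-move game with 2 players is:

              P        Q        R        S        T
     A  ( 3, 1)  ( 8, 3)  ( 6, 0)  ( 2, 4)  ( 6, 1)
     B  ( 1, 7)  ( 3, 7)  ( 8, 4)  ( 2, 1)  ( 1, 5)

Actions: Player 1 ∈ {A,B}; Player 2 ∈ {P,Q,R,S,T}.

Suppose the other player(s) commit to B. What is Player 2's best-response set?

P2 best: {P,Q}

u_2(P vs B) = 7
u_2(Q vs B) = 7
u_2(R vs B) = 4
u_2(S vs B) = 1
u_2(T vs B) = 5
max payoff 7 at {P,Q}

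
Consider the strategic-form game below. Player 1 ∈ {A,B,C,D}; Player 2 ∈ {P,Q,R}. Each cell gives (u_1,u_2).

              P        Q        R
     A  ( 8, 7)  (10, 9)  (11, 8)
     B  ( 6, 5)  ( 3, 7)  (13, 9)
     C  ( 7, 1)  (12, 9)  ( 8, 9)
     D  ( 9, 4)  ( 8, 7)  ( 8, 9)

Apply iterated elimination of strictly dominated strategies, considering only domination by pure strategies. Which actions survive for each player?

P2 drop P (Q beats it: A:9>7 B:7>5 C:9>1 D:7>4)
P1 drop D (A beats it: Q:10>8 R:11>8)
P1→{A,B,C} P2→{Q,R}

Remaining: P1:{A,B,C} P2:{Q,R}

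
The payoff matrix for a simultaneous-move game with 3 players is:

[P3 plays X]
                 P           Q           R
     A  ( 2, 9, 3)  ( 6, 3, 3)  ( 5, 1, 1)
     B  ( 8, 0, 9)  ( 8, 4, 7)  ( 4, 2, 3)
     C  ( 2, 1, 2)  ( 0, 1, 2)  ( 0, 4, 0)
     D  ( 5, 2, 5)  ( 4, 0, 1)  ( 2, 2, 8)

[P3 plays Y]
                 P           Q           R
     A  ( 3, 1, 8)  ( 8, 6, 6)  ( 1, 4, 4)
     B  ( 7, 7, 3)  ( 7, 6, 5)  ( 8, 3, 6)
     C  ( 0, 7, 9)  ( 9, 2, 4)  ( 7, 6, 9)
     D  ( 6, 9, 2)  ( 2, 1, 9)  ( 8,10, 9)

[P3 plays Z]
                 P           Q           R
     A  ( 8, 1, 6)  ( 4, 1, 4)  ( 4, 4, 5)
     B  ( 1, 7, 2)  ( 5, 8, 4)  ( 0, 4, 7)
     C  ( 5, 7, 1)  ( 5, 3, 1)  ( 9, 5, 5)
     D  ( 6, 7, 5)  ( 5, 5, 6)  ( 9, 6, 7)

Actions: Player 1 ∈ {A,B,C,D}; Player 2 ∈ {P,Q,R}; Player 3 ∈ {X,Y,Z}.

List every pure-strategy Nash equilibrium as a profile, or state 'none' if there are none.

(A,P,X): not NE [P1→B gives 8>2; P3→Y gives 8>3]
(A,P,Y): not NE [P1→B gives 7>3; P2→Q gives 6>1]
(A,P,Z): not NE [P2→R gives 4>1; P3→Y gives 8>6]
(A,Q,X): not NE [P1→B gives 8>6; P2→P gives 9>3; P3→Y gives 6>3]
(A,Q,Y): not NE [P1→C gives 9>8]
(A,Q,Z): not NE [P1→D gives 5>4; P2→R gives 4>1; P3→Y gives 6>4]
(A,R,X): not NE [P2→P gives 9>1; P3→Z gives 5>1]
(A,R,Y): not NE [P1→D gives 8>1; P2→Q gives 6>4; P3→Z gives 5>4]
(A,R,Z): not NE [P1→D gives 9>4]
(B,P,X): not NE [P2→Q gives 4>0]
(B,P,Y): not NE [P3→X gives 9>3]
(B,P,Z): not NE [P1→A gives 8>1; P2→Q gives 8>7; P3→X gives 9>2]
(B,Q,X): NE
(B,Q,Y): not NE [P1→C gives 9>7; P2→P gives 7>6; P3→X gives 7>5]
(B,Q,Z): not NE [P3→X gives 7>4]
(B,R,X): not NE [P1→A gives 5>4; P2→Q gives 4>2; P3→Z gives 7>3]
(B,R,Y): not NE [P2→P gives 7>3; P3→Z gives 7>6]
(B,R,Z): not NE [P1→D gives 9>0; P2→Q gives 8>4]
(C,P,X): not NE [P1→B gives 8>2; P2→R gives 4>1; P3→Y gives 9>2]
(C,P,Y): not NE [P1→B gives 7>0]
(C,P,Z): not NE [P1→A gives 8>5; P3→Y gives 9>1]
(C,Q,X): not NE [P1→B gives 8>0; P2→R gives 4>1; P3→Y gives 4>2]
(C,Q,Y): not NE [P2→P gives 7>2]
(C,Q,Z): not NE [P2→P gives 7>3; P3→Y gives 4>1]
(C,R,X): not NE [P1→A gives 5>0; P3→Y gives 9>0]
(C,R,Y): not NE [P1→D gives 8>7; P2→P gives 7>6]
(C,R,Z): not NE [P2→P gives 7>5; P3→Y gives 9>5]
(D,P,X): not NE [P1→B gives 8>5]
(D,P,Y): not NE [P1→B gives 7>6; P2→R gives 10>9; P3→Z gives 5>2]
(D,P,Z): not NE [P1→A gives 8>6]
(D,Q,X): not NE [P1→B gives 8>4; P2→R gives 2>0; P3→Y gives 9>1]
(D,Q,Y): not NE [P1→C gives 9>2; P2→R gives 10>1]
(D,Q,Z): not NE [P2→P gives 7>5; P3→Y gives 9>6]
(D,R,X): not NE [P1→A gives 5>2; P3→Y gives 9>8]
(D,R,Y): NE
(D,R,Z): not NE [P2→P gives 7>6; P3→Y gives 9>7]

PSNE = {(B,Q,X), (D,R,Y)}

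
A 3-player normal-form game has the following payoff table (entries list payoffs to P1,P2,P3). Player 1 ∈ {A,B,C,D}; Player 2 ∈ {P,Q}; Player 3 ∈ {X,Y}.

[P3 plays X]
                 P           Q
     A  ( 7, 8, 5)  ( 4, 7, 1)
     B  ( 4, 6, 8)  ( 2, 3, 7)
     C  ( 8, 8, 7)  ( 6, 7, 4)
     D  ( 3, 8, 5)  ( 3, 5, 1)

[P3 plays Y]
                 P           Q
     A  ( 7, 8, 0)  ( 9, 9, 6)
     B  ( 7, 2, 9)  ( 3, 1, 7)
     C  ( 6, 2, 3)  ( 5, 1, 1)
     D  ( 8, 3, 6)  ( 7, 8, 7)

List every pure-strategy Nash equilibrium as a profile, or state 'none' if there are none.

PSNE = {(A,Q,Y), (C,P,X)}

(A,P,X): not NE [P1→C gives 8>7]
(A,P,Y): not NE [P1→D gives 8>7; P2→Q gives 9>8; P3→X gives 5>0]
(A,Q,X): not NE [P1→C gives 6>4; P2→P gives 8>7; P3→Y gives 6>1]
(A,Q,Y): NE
(B,P,X): not NE [P1→C gives 8>4; P3→Y gives 9>8]
(B,P,Y): not NE [P1→D gives 8>7]
(B,Q,X): not NE [P1→C gives 6>2; P2→P gives 6>3]
(B,Q,Y): not NE [P1→A gives 9>3; P2→P gives 2>1]
(C,P,X): NE
(C,P,Y): not NE [P1→D gives 8>6; P3→X gives 7>3]
(C,Q,X): not NE [P2→P gives 8>7]
(C,Q,Y): not NE [P1→A gives 9>5; P2→P gives 2>1; P3→X gives 4>1]
(D,P,X): not NE [P1→C gives 8>3; P3→Y gives 6>5]
(D,P,Y): not NE [P2→Q gives 8>3]
(D,Q,X): not NE [P1→C gives 6>3; P2→P gives 8>5; P3→Y gives 7>1]
(D,Q,Y): not NE [P1→A gives 9>7]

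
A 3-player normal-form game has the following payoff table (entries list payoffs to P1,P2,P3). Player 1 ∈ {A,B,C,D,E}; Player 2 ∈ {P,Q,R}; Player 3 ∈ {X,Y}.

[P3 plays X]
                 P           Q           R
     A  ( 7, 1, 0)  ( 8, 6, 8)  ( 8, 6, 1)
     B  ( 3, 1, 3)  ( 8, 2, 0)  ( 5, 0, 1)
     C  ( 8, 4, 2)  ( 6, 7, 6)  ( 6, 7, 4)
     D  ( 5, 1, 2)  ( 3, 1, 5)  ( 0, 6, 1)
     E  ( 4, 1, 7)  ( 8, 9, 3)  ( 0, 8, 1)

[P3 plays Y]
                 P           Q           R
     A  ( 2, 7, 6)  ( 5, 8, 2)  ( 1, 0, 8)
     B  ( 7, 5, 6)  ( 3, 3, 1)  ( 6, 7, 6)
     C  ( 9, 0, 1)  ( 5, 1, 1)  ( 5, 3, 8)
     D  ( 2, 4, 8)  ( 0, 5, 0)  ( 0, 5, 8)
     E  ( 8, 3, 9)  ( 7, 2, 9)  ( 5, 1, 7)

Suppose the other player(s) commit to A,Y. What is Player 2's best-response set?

argmax u_2 = {Q}

u_2(P vs A,Y) = 7
u_2(Q vs A,Y) = 8
u_2(R vs A,Y) = 0
max payoff 8 at {Q}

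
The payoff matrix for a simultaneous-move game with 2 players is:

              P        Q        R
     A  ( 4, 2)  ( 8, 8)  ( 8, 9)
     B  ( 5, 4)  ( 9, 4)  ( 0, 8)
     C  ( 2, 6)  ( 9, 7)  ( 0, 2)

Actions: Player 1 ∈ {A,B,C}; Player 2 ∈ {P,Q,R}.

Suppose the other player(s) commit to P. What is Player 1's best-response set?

u_1(A vs P) = 4
u_1(B vs P) = 5
u_1(C vs P) = 2
max payoff 5 at {B}

argmax u_1 = {B}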